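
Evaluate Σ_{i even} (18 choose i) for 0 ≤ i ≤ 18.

131072

Half of (1+1)^18 + (1−1)^18 gives the even-index sum: 2^17 = 131072.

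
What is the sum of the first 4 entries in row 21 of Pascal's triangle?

1 + 21 + 210 + 1330 = 1562.

1562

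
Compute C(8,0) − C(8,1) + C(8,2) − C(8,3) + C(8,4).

The partial alternating sum Σ_{k=0}^{4} (−1)^k C(8,k) = (−1)^4 C(7,4) = 35.

35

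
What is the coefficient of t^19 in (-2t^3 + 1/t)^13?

General term: C(13,j)·(-2t^3)^j·(1/t)^(13-j), with t-exponent 3j − 1(13−j) = 4j − 13.
Set 4j − 13 = 19: j = 8.
C(13,8) = 1287; (-2)^8 = 256; 1^5 = 1.
Coefficient = 1287 · 256 · 1 = 329472.

329472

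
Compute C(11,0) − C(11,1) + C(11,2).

45

The partial alternating sum Σ_{k=0}^{2} (−1)^k C(11,k) = (−1)^2 C(10,2) = 45.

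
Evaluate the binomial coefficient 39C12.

C(39,12) = (39·38·37·36·35·34·33·32·31·30·29·28) / 12! = 1873278229119897600 / 479001600 = 3910797436.

3910797436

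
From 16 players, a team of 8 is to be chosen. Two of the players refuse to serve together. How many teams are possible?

9867

All 8-subsets: C(16,8) = 12870. Those containing both fixed elements: C(14,6) = 3003.
12870 − 3003 = 9867.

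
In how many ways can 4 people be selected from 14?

1001

This is C(14,4) = 1001.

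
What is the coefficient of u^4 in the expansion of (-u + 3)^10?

The general term is C(10,j)·(-u)^j·(3)^(10-j); the u^4 term has j = 4.
C(10,4) = 210.
Coefficient = C(10,4) · 3^6 = 210 · 729 = 153090.

153090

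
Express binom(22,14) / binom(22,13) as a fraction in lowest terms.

C(n,k+1)/C(n,k) = (n−k)/(k+1) = (22−13)/(13+1) = 9/14.

9/14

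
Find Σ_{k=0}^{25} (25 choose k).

33554432

Setting x = 1 in (1+x)^25 gives Σ C(25,k) = 2^25 = 33554432.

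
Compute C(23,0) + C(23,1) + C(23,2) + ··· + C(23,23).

8388608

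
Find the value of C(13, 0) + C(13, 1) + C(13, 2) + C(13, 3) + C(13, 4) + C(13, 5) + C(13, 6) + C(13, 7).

1 + 13 + 78 + 286 + 715 + 1287 + 1716 + 1716 = 5812.

5812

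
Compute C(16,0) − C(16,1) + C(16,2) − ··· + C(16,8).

6435

The partial alternating sum Σ_{k=0}^{8} (−1)^k C(16,k) = (−1)^8 C(15,8) = 6435.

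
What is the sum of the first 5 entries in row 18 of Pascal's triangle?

4048

1 + 18 + 153 + 816 + 3060 = 4048.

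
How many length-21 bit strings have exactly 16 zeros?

20349

Choose the 16 positions: C(21,16) = 20349.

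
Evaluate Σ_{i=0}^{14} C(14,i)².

By Vandermonde's identity, Σ C(14,i)² = C(28,14) = 40116600.

40116600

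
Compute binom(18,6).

18564

C(18,6) = (18·17·16·15·14·13) / 6! = 13366080 / 720 = 18564.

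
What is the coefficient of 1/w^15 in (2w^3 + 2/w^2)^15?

General term: C(15,j)·(2w^3)^j·(2/w^2)^(15-j), with w-exponent 3j − 2(15−j) = 5j − 30.
Set 5j − 30 = -15: j = 3.
C(15,3) = 455; 2^3 = 8; 2^12 = 4096.
Coefficient = 455 · 8 · 4096 = 14909440.

14909440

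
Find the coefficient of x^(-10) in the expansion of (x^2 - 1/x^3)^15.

General term: C(15,j)·(x^2)^j·(-1/x^3)^(15-j), with x-exponent 2j − 3(15−j) = 5j − 45.
Set 5j − 45 = -10: j = 7.
C(15,7) = 6435; 1^7 = 1; (-1)^8 = 1.
Coefficient = 6435 · 1 · 1 = 6435.

6435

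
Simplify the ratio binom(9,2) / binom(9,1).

C(n,k+1)/C(n,k) = (n−k)/(k+1) = (9−1)/(1+1) = 8/2 = 4.

4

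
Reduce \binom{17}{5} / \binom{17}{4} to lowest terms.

13/5

C(n,k+1)/C(n,k) = (n−k)/(k+1) = (17−4)/(4+1) = 13/5.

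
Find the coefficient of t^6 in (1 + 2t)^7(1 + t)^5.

12642

Coefficient of t^6 = Σ_{j} C(7,j)·2^j·C(5,6-j)·1^(6-j) for j from 1 to 6.
= 14 + 420 + 2800 + 5600 + 3360 + 448 = 12642.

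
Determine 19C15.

3876

C(19,15) = C(19,4) by symmetry.
C(19,4) = (19·18·17·16) / 4! = 93024 / 24 = 3876.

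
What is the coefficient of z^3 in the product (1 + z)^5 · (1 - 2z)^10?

Coefficient of z^3 = Σ_{j} C(5,j)·1^j·C(10,3-j)·(-2)^(3-j) for j from 0 to 3.
= (-960) + 900 + (-200) + 10 = -250.

-250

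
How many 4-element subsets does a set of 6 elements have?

15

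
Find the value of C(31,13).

C(31,13) = (31·30·29·28·27·26·25·24·23·22·21·20·19) / 13! = 1284342188088960000 / 6227020800 = 206253075.

206253075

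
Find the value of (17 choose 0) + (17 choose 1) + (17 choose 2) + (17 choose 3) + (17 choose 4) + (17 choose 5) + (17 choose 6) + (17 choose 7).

41226

1 + 17 + 136 + 680 + 2380 + 6188 + 12376 + 19448 = 41226.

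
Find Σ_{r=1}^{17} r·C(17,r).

1114112

Differentiating (1+x)^17 and setting x=1: Σ r·C(17,r) = 17·2^16 = 1114112.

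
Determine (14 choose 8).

3003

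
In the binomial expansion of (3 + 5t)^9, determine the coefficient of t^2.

1968300

The general term is C(9,j)·(3)^j·(5t)^(9-j); the t^2 term has j = 7.
C(9,7) = 36.
Coefficient = C(9,7) · 3^7 · 5^2 = 36 · 2187 · 25 = 1968300.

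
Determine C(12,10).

66

C(12,10) = C(12,2) by symmetry.
C(12,2) = (12·11) / 2! = 132 / 2 = 66.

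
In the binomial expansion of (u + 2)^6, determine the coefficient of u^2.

240

The general term is C(6,j)·(u)^j·(2)^(6-j); the u^2 term has j = 2.
C(6,2) = 15.
Coefficient = C(6,2) · 2^4 = 15 · 16 = 240.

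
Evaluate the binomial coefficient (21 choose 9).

C(21,9) = (21·20·19·18·17·16·15·14·13) / 9! = 106661318400 / 362880 = 293930.

293930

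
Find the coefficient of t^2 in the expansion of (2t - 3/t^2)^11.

General term: C(11,j)·(2t)^j·(-3/t^2)^(11-j), with t-exponent 1j − 2(11−j) = 3j − 22.
Set 3j − 22 = 2: j = 8.
C(11,8) = 165; 2^8 = 256; (-3)^3 = -27.
Coefficient = 165 · 256 · (-27) = -1140480.

-1140480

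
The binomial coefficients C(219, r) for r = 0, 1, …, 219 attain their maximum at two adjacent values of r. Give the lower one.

109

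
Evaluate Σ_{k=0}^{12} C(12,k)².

2704156

Σ C(12,k)² is the coefficient of x^12 in (1+x)^12(1+x)^12 = (1+x)^24, i.e. C(24,12) = 2704156.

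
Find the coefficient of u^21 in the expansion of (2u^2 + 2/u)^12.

General term: C(12,j)·(2u^2)^j·(2/u)^(12-j), with u-exponent 2j − 1(12−j) = 3j − 12.
Set 3j − 12 = 21: j = 11.
C(12,11) = 12; 2^11 = 2048; 2^1 = 2.
Coefficient = 12 · 2048 · 2 = 49152.

49152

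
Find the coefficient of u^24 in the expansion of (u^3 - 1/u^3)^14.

General term: C(14,j)·(u^3)^j·(-1/u^3)^(14-j), with u-exponent 3j − 3(14−j) = 6j − 42.
Set 6j − 42 = 24: j = 11.
C(14,11) = 364; 1^11 = 1; (-1)^3 = -1.
Coefficient = 364 · 1 · (-1) = -364.

-364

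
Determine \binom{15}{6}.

5005

C(15,6) = (15·14·13·12·11·10) / 6! = 3603600 / 720 = 5005.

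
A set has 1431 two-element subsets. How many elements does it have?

n(n−1)/2 = 1431 ⇒ n(n−1) = 2862. Since 54·53 = 2862, n = 54.

54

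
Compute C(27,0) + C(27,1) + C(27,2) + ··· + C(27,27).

134217728

Setting x = 1 in (1+x)^27 gives Σ C(27,i) = 2^27 = 134217728.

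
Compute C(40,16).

62852101650

C(40,16) = (40·39·38·37·36·35·34·33·32·31·30·29·28·27·26·25) / 16! = 1315041316842168115200000 / 20922789888000 = 62852101650.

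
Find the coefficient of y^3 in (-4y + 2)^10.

The general term is C(10,j)·(-4y)^j·(2)^(10-j); the y^3 term has j = 3.
C(10,3) = 120.
Coefficient = C(10,3) · (-4)^3 · 2^7 = 120 · (-64) · 128 = -983040.

-983040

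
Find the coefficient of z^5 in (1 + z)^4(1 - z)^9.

Coefficient of z^5 = Σ_{j} C(4,j)·1^j·C(9,5-j)·(-1)^(5-j) for j from 0 to 4.
= (-126) + 504 + (-504) + 144 + (-9) = 9.

9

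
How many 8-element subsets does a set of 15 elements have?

6435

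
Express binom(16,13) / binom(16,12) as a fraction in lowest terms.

4/13

C(n,k+1)/C(n,k) = (n−k)/(k+1) = (16−12)/(12+1) = 4/13.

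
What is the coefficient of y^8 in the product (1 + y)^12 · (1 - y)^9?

-126

Coefficient of y^8 = Σ_{j} C(12,j)·1^j·C(9,8-j)·(-1)^(8-j) for j from 0 to 8.
= 9 + (-432) + 5544 + (-27720) + 62370 + (-66528) + 33264 + (-7128) + 495 = -126.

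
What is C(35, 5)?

C(35,5) = (35·34·33·32·31) / 5! = 38955840 / 120 = 324632.

324632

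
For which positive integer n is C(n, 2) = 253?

23

n(n−1)/2 = 253 ⇒ n(n−1) = 506. Since 23·22 = 506, n = 23.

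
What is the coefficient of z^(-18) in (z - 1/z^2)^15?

-1365

General term: C(15,j)·(z)^j·(-1/z^2)^(15-j), with z-exponent 1j − 2(15−j) = 3j − 30.
Set 3j − 30 = -18: j = 4.
C(15,4) = 1365; 1^4 = 1; (-1)^11 = -1.
Coefficient = 1365 · 1 · (-1) = -1365.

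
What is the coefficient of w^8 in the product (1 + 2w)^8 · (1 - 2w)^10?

3584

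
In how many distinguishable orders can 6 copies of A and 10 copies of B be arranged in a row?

8008

Choose positions for the A's: C(16,6) = 8008.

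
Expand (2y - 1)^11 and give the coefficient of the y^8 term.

The general term is C(11,j)·(2y)^j·(-1)^(11-j); the y^8 term has j = 8.
C(11,8) = 165.
Coefficient = C(11,8) · 2^8 · (-1)^3 = 165 · 256 · (-1) = -42240.

-42240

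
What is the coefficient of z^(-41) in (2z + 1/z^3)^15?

General term: C(15,j)·(2z)^j·(1/z^3)^(15-j), with z-exponent 1j − 3(15−j) = 4j − 45.
Set 4j − 45 = -41: j = 1.
C(15,1) = 15; 2^1 = 2; 1^14 = 1.
Coefficient = 15 · 2 · 1 = 30.

30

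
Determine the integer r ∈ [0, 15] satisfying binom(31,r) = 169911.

C(31,r) increases on 0 ≤ r ≤ 15. C(31,4) = 31465 and C(31,5) = 169911, so r = 5.

5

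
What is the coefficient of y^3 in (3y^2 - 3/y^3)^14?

-9575503938

General term: C(14,j)·(3y^2)^j·(-3/y^3)^(14-j), with y-exponent 2j − 3(14−j) = 5j − 42.
Set 5j − 42 = 3: j = 9.
C(14,9) = 2002; 3^9 = 19683; (-3)^5 = -243.
Coefficient = 2002 · 19683 · (-243) = -9575503938.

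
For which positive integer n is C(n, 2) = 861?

42

n(n−1)/2 = 861 ⇒ n(n−1) = 1722. Since 42·41 = 1722, n = 42.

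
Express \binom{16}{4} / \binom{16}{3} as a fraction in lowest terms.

13/4

C(n,k+1)/C(n,k) = (n−k)/(k+1) = (16−3)/(3+1) = 13/4.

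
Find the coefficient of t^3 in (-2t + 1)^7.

-280

The general term is C(7,j)·(-2t)^j·(1)^(7-j); the t^3 term has j = 3.
C(7,3) = 35.
Coefficient = C(7,3) · (-2)^3 = 35 · (-8) = -280.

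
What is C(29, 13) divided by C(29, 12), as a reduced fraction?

17/13

C(n,k+1)/C(n,k) = (n−k)/(k+1) = (29−12)/(12+1) = 17/13.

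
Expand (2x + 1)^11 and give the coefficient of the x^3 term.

The general term is C(11,j)·(2x)^j·(1)^(11-j); the x^3 term has j = 3.
C(11,3) = 165.
Coefficient = C(11,3) · 2^3 = 165 · 8 = 1320.

1320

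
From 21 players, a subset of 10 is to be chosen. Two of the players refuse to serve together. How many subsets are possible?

All 10-subsets: C(21,10) = 352716. Those containing both fixed elements: C(19,8) = 75582.
352716 − 75582 = 277134.

277134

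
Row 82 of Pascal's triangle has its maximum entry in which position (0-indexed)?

C(82,k) is maximized at k = 82/2 = 41.

41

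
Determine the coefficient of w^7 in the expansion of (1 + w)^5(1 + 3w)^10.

1826955

Coefficient of w^7 = Σ_{j} C(5,j)·1^j·C(10,7-j)·3^(7-j) for j from 0 to 5.
= 262440 + 765450 + 612360 + 170100 + 16200 + 405 = 1826955.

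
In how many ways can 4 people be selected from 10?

210

This is C(10,4) = 210.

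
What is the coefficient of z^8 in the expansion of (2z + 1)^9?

The general term is C(9,j)·(2z)^j·(1)^(9-j); the z^8 term has j = 8.
C(9,8) = 9.
Coefficient = C(9,8) · 2^8 = 9 · 256 = 2304.

2304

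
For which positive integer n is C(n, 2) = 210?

21

n(n−1)/2 = 210 ⇒ n(n−1) = 420. Since 21·20 = 420, n = 21.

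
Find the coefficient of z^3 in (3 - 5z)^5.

-11250

The general term is C(5,j)·(3)^j·(-5z)^(5-j); the z^3 term has j = 2.
C(5,2) = 10.
Coefficient = C(5,2) · 3^2 · (-5)^3 = 10 · 9 · (-125) = -11250.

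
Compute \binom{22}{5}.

26334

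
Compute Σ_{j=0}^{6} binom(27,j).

397594

1 + 27 + 351 + 2925 + 17550 + 80730 + 296010 = 397594.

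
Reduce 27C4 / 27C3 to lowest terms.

C(n,k+1)/C(n,k) = (n−k)/(k+1) = (27−3)/(3+1) = 24/4 = 6.

6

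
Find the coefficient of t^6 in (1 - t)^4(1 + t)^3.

Coefficient of t^6 = Σ_{j} C(4,j)·(-1)^j·C(3,6-j)·1^(6-j) for j from 3 to 4.
= (-4) + 3 = -1.

-1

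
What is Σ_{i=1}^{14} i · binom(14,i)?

Differentiating (1+x)^14 and setting x=1: Σ i·C(14,i) = 14·2^13 = 114688.

114688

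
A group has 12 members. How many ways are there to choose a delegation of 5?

792

This is C(12,5) = 792.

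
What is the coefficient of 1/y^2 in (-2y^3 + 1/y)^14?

-2912

General term: C(14,j)·(-2y^3)^j·(1/y)^(14-j), with y-exponent 3j − 1(14−j) = 4j − 14.
Set 4j − 14 = -2: j = 3.
C(14,3) = 364; (-2)^3 = -8; 1^11 = 1.
Coefficient = 364 · (-8) · 1 = -2912.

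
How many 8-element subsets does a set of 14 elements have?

C(14,8) = C(14,6) by symmetry.
C(14,6) = (14·13·12·11·10·9) / 6! = 2162160 / 720 = 3003.

3003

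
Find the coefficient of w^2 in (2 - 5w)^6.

The general term is C(6,j)·(2)^j·(-5w)^(6-j); the w^2 term has j = 4.
C(6,4) = 15.
Coefficient = C(6,4) · 2^4 · (-5)^2 = 15 · 16 · 25 = 6000.

6000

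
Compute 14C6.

C(14,6) = (14·13·12·11·10·9) / 6! = 2162160 / 720 = 3003.

3003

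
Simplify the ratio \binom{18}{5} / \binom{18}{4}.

C(n,k+1)/C(n,k) = (n−k)/(k+1) = (18−4)/(4+1) = 14/5.

14/5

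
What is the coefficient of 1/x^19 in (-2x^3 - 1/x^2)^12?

General term: C(12,j)·(-2x^3)^j·(-1/x^2)^(12-j), with x-exponent 3j − 2(12−j) = 5j − 24.
Set 5j − 24 = -19: j = 1.
C(12,1) = 12; (-2)^1 = -2; (-1)^11 = -1.
Coefficient = 12 · (-2) · (-1) = 24.

24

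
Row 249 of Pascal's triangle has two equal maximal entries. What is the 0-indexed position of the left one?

For odd n = 249, C(249,k) peaks at k = (n−1)/2 and (n+1)/2; the smaller is 124.

124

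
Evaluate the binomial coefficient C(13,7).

C(13,7) = C(13,6) by symmetry.
C(13,6) = (13·12·11·10·9·8) / 6! = 1235520 / 720 = 1716.

1716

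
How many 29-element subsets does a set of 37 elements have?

38608020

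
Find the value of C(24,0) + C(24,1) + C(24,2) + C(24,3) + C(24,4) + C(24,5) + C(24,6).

1 + 24 + 276 + 2024 + 10626 + 42504 + 134596 = 190051.

190051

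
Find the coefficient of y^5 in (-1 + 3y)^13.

The general term is C(13,j)·(-1)^j·(3y)^(13-j); the y^5 term has j = 8.
C(13,8) = 1287.
Coefficient = C(13,8) · 3^5 = 1287 · 243 = 312741.

312741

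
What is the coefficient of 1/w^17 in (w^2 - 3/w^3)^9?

General term: C(9,j)·(w^2)^j·(-3/w^3)^(9-j), with w-exponent 2j − 3(9−j) = 5j − 27.
Set 5j − 27 = -17: j = 2.
C(9,2) = 36; 1^2 = 1; (-3)^7 = -2187.
Coefficient = 36 · 1 · (-2187) = -78732.

-78732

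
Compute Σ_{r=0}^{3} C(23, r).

2048

1 + 23 + 253 + 1771 = 2048.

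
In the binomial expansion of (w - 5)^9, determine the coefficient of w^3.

The general term is C(9,j)·(w)^j·(-5)^(9-j); the w^3 term has j = 3.
C(9,3) = 84.
Coefficient = C(9,3) · (-5)^6 = 84 · 15625 = 1312500.

1312500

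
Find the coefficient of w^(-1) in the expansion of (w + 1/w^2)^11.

330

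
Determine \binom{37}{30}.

C(37,30) = C(37,7) by symmetry.
C(37,7) = (37·36·35·34·33·32·31) / 7! = 51889178880 / 5040 = 10295472.

10295472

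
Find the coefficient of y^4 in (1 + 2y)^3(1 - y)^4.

Coefficient of y^4 = Σ_{j} C(3,j)·2^j·C(4,4-j)·(-1)^(4-j) for j from 0 to 3.
= 1 + (-24) + 72 + (-32) = 17.

17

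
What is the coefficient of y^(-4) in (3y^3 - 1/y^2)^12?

40095

General term: C(12,j)·(3y^3)^j·(-1/y^2)^(12-j), with y-exponent 3j − 2(12−j) = 5j − 24.
Set 5j − 24 = -4: j = 4.
C(12,4) = 495; 3^4 = 81; (-1)^8 = 1.
Coefficient = 495 · 81 · 1 = 40095.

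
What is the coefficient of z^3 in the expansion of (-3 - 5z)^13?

The general term is C(13,j)·(-3)^j·(-5z)^(13-j); the z^3 term has j = 10.
C(13,10) = 286.
Coefficient = C(13,10) · (-3)^10 · (-5)^3 = 286 · 59049 · (-125) = -2111001750.

-2111001750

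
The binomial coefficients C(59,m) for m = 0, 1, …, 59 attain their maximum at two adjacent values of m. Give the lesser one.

For odd n = 59, C(59,m) peaks at m = (n−1)/2 and (n+1)/2; the lesser is 29.

29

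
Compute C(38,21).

28781143380

C(38,21) = C(38,17) by symmetry.
C(38,17) = (38·37·36·35·34·33·32·31·30·29·28·27·26·25·24·23·22) / 17! = 10237090866494416404480000 / 355687428096000 = 28781143380.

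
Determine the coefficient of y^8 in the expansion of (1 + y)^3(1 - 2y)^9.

576

Coefficient of y^8 = Σ_{j} C(3,j)·1^j·C(9,8-j)·(-2)^(8-j) for j from 0 to 3.
= 2304 + (-13824) + 16128 + (-4032) = 576.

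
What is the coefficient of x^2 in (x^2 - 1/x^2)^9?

126

General term: C(9,j)·(x^2)^j·(-1/x^2)^(9-j), with x-exponent 2j − 2(9−j) = 4j − 18.
Set 4j − 18 = 2: j = 5.
C(9,5) = 126; 1^5 = 1; (-1)^4 = 1.
Coefficient = 126 · 1 · 1 = 126.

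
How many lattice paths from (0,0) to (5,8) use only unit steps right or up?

Each path is a sequence of 13 steps with 5 rights: C(13,5) = 1287.

1287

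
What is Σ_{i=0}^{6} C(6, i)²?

924

By Vandermonde's identity, Σ C(6,i)² = C(12,6) = 924.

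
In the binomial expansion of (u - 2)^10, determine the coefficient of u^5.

-8064

The general term is C(10,j)·(u)^j·(-2)^(10-j); the u^5 term has j = 5.
C(10,5) = 252.
Coefficient = C(10,5) · (-2)^5 = 252 · (-32) = -8064.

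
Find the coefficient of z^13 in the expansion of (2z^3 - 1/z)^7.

672

General term: C(7,j)·(2z^3)^j·(-1/z)^(7-j), with z-exponent 3j − 1(7−j) = 4j − 7.
Set 4j − 7 = 13: j = 5.
C(7,5) = 21; 2^5 = 32; (-1)^2 = 1.
Coefficient = 21 · 32 · 1 = 672.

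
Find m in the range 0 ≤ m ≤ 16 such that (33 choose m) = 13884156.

C(33,m) increases on 0 ≤ m ≤ 16. C(33,7) = 4272048 and C(33,8) = 13884156, so m = 8.

8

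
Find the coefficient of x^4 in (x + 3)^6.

135

The general term is C(6,j)·(x)^j·(3)^(6-j); the x^4 term has j = 4.
C(6,4) = 15.
Coefficient = C(6,4) · 3^2 = 15 · 9 = 135.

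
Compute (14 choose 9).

C(14,9) = C(14,5) by symmetry.
C(14,5) = (14·13·12·11·10) / 5! = 240240 / 120 = 2002.

2002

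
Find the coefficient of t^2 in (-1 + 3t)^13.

-702

The general term is C(13,j)·(-1)^j·(3t)^(13-j); the t^2 term has j = 11.
C(13,11) = 78.
Coefficient = C(13,11) · (-1)^11 · 3^2 = 78 · (-1) · 9 = -702.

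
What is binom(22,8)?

C(22,8) = (22·21·20·19·18·17·16·15) / 8! = 12893126400 / 40320 = 319770.

319770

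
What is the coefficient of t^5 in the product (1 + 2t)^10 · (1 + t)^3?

21204

Coefficient of t^5 = Σ_{j} C(10,j)·2^j·C(3,5-j)·1^(5-j) for j from 2 to 5.
= 180 + 2880 + 10080 + 8064 = 21204.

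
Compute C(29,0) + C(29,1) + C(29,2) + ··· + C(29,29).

536870912

Setting x = 1 in (1+x)^29 gives Σ C(29,k) = 2^29 = 536870912.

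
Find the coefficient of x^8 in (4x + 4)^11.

The general term is C(11,j)·(4x)^j·(4)^(11-j); the x^8 term has j = 8.
C(11,8) = 165.
Coefficient = C(11,8) · 4^8 · 4^3 = 165 · 65536 · 64 = 692060160.

692060160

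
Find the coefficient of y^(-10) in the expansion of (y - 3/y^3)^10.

-61236

General term: C(10,j)·(y)^j·(-3/y^3)^(10-j), with y-exponent 1j − 3(10−j) = 4j − 30.
Set 4j − 30 = -10: j = 5.
C(10,5) = 252; 1^5 = 1; (-3)^5 = -243.
Coefficient = 252 · 1 · (-243) = -61236.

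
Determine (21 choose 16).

20349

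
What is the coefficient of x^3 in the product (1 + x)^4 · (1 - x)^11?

-7

Coefficient of x^3 = Σ_{j} C(4,j)·1^j·C(11,3-j)·(-1)^(3-j) for j from 0 to 3.
= (-165) + 220 + (-66) + 4 = -7.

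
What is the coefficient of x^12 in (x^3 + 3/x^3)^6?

18

General term: C(6,j)·(x^3)^j·(3/x^3)^(6-j), with x-exponent 3j − 3(6−j) = 6j − 18.
Set 6j − 18 = 12: j = 5.
C(6,5) = 6; 1^5 = 1; 3^1 = 3.
Coefficient = 6 · 1 · 3 = 18.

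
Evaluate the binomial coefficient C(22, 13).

C(22,13) = C(22,9) by symmetry.
C(22,9) = (22·21·20·19·18·17·16·15·14) / 9! = 180503769600 / 362880 = 497420.

497420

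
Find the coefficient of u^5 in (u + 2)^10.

8064

The general term is C(10,j)·(u)^j·(2)^(10-j); the u^5 term has j = 5.
C(10,5) = 252.
Coefficient = C(10,5) · 2^5 = 252 · 32 = 8064.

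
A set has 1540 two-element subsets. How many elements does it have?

56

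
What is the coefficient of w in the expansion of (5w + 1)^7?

35

The general term is C(7,j)·(5w)^j·(1)^(7-j); the w^1 term has j = 1.
C(7,1) = 7.
Coefficient = C(7,1) · 5^1 = 7 · 5 = 35.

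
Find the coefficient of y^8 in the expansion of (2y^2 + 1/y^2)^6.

General term: C(6,j)·(2y^2)^j·(1/y^2)^(6-j), with y-exponent 2j − 2(6−j) = 4j − 12.
Set 4j − 12 = 8: j = 5.
C(6,5) = 6; 2^5 = 32; 1^1 = 1.
Coefficient = 6 · 32 · 1 = 192.

192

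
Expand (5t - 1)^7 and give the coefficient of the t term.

35

The general term is C(7,j)·(5t)^j·(-1)^(7-j); the t^1 term has j = 1.
C(7,1) = 7.
Coefficient = C(7,1) · 5^1 = 7 · 5 = 35.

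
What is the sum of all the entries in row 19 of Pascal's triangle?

524288

Setting x = 1 in (1+x)^19 gives Σ C(19,i) = 2^19 = 524288.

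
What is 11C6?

462

C(11,6) = C(11,5) by symmetry.
C(11,5) = (11·10·9·8·7) / 5! = 55440 / 120 = 462.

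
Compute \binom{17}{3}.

680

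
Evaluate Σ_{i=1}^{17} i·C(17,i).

Differentiating (1+x)^17 and setting x=1: Σ i·C(17,i) = 17·2^16 = 1114112.

1114112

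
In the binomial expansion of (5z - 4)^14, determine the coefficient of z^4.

656015360000

The general term is C(14,j)·(5z)^j·(-4)^(14-j); the z^4 term has j = 4.
C(14,4) = 1001.
Coefficient = C(14,4) · 5^4 · (-4)^10 = 1001 · 625 · 1048576 = 656015360000.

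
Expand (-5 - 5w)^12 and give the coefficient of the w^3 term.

The general term is C(12,j)·(-5)^j·(-5w)^(12-j); the w^3 term has j = 9.
C(12,9) = 220.
Coefficient = C(12,9) · (-5)^9 · (-5)^3 = 220 · (-1953125) · (-125) = 53710937500.

53710937500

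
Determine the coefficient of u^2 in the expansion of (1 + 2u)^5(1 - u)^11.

-15

Coefficient of u^2 = Σ_{j} C(5,j)·2^j·C(11,2-j)·(-1)^(2-j) for j from 0 to 2.
= 55 + (-110) + 40 = -15.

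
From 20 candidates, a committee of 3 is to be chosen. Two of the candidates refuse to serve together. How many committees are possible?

1122

All 3-subsets: C(20,3) = 1140. Those containing both fixed elements: C(18,1) = 18.
1140 − 18 = 1122.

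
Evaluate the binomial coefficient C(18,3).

C(18,3) = (18·17·16) / 3! = 4896 / 6 = 816.

816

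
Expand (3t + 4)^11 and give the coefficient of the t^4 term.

437944320

The general term is C(11,j)·(3t)^j·(4)^(11-j); the t^4 term has j = 4.
C(11,4) = 330.
Coefficient = C(11,4) · 3^4 · 4^7 = 330 · 81 · 16384 = 437944320.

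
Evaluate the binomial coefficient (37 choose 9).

124403620

C(37,9) = (37·36·35·34·33·32·31·30·29) / 9! = 45143585625600 / 362880 = 124403620.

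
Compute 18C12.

18564

C(18,12) = C(18,6) by symmetry.
C(18,6) = (18·17·16·15·14·13) / 6! = 13366080 / 720 = 18564.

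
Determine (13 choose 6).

C(13,6) = (13·12·11·10·9·8) / 6! = 1235520 / 720 = 1716.

1716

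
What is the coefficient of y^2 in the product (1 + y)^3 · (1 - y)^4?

-3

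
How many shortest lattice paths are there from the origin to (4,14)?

3060

Each path is a sequence of 18 steps with 4 rights: C(18,4) = 3060.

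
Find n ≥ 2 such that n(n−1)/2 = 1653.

n(n−1)/2 = 1653 ⇒ n(n−1) = 3306. Since 58·57 = 3306, n = 58.

58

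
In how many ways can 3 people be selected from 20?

1140

This is C(20,3) = 1140.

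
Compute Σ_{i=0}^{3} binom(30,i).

4526

1 + 30 + 435 + 4060 = 4526.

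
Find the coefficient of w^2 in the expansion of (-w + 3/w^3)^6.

General term: C(6,j)·(-w)^j·(3/w^3)^(6-j), with w-exponent 1j − 3(6−j) = 4j − 18.
Set 4j − 18 = 2: j = 5.
C(6,5) = 6; (-1)^5 = -1; 3^1 = 3.
Coefficient = 6 · (-1) · 3 = -18.

-18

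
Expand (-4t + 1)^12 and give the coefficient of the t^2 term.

The general term is C(12,j)·(-4t)^j·(1)^(12-j); the t^2 term has j = 2.
C(12,2) = 66.
Coefficient = C(12,2) · (-4)^2 = 66 · 16 = 1056.

1056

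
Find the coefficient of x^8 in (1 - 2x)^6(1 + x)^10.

1125

Coefficient of x^8 = Σ_{j} C(6,j)·(-2)^j·C(10,8-j)·1^(8-j) for j from 0 to 6.
= 45 + (-1440) + 12600 + (-40320) + 50400 + (-23040) + 2880 = 1125.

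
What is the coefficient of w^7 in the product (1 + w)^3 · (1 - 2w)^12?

Coefficient of w^7 = Σ_{j} C(3,j)·1^j·C(12,7-j)·(-2)^(7-j) for j from 0 to 3.
= (-101376) + 177408 + (-76032) + 7920 = 7920.

7920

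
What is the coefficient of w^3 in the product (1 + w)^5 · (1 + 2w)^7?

850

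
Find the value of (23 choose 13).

1144066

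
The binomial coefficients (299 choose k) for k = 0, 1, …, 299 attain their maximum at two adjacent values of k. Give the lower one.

149

For odd n = 299, C(299,k) peaks at k = (n−1)/2 and (n+1)/2; the lower is 149.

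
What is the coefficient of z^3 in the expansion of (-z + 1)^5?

The general term is C(5,j)·(-z)^j·(1)^(5-j); the z^3 term has j = 3.
C(5,3) = 10.
Coefficient = C(5,3) · (-1)^3 = 10 · (-1) = -10.

-10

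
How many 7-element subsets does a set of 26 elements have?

C(26,7) = (26·25·24·23·22·21·20) / 7! = 3315312000 / 5040 = 657800.

657800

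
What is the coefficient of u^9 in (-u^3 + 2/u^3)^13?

41184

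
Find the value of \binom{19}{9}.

C(19,9) = (19·18·17·16·15·14·13·12·11) / 9! = 33522128640 / 362880 = 92378.

92378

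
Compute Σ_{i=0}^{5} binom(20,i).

21700

1 + 20 + 190 + 1140 + 4845 + 15504 = 21700.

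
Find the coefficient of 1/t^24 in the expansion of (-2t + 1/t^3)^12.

-1760

General term: C(12,j)·(-2t)^j·(1/t^3)^(12-j), with t-exponent 1j − 3(12−j) = 4j − 36.
Set 4j − 36 = -24: j = 3.
C(12,3) = 220; (-2)^3 = -8; 1^9 = 1.
Coefficient = 220 · (-8) · 1 = -1760.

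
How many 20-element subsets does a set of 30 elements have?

30045015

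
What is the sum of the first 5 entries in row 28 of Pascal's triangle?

1 + 28 + 378 + 3276 + 20475 = 24158.

24158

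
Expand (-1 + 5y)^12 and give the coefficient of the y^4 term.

309375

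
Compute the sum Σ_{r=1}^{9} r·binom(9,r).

2304

Since r·C(9,r) = 9·C(8,r−1), the sum is 9·2^8 = 9·256 = 2304.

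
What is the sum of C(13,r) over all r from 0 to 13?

The entries of row 13 sum to 2^13 = 8192.

8192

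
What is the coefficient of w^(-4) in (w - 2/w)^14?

-1025024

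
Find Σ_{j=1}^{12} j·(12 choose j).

24576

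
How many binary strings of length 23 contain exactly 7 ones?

245157

Choose the 7 positions: C(23,7) = 245157.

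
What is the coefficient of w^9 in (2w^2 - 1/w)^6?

General term: C(6,j)·(2w^2)^j·(-1/w)^(6-j), with w-exponent 2j − 1(6−j) = 3j − 6.
Set 3j − 6 = 9: j = 5.
C(6,5) = 6; 2^5 = 32; (-1)^1 = -1.
Coefficient = 6 · 32 · (-1) = -192.

-192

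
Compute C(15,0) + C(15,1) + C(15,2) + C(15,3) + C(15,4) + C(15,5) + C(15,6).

1 + 15 + 105 + 455 + 1365 + 3003 + 5005 = 9949.

9949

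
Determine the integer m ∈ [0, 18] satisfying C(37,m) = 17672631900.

C(37,m) increases on 0 ≤ m ≤ 18. C(37,17) = 15905368710 and C(37,18) = 17672631900, so m = 18.

18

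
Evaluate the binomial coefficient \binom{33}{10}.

92561040

C(33,10) = (33·32·31·30·29·28·27·26·25·24) / 10! = 335885501952000 / 3628800 = 92561040.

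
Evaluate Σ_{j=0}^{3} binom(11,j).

1 + 11 + 55 + 165 = 232.

232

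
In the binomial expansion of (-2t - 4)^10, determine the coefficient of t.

5242880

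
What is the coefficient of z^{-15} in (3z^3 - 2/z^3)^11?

General term: C(11,j)·(3z^3)^j·(-2/z^3)^(11-j), with z-exponent 3j − 3(11−j) = 6j − 33.
Set 6j − 33 = -15: j = 3.
C(11,3) = 165; 3^3 = 27; (-2)^8 = 256.
Coefficient = 165 · 27 · 256 = 1140480.

1140480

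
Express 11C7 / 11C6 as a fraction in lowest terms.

5/7

C(n,k+1)/C(n,k) = (n−k)/(k+1) = (11−6)/(6+1) = 5/7.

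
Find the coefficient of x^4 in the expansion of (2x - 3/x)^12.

General term: C(12,j)·(2x)^j·(-3/x)^(12-j), with x-exponent 1j − 1(12−j) = 2j − 12.
Set 2j − 12 = 4: j = 8.
C(12,8) = 495; 2^8 = 256; (-3)^4 = 81.
Coefficient = 495 · 256 · 81 = 10264320.

10264320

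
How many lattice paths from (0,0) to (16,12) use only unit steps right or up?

Each path is a sequence of 28 steps with 16 rights: C(28,16) = 30421755.

30421755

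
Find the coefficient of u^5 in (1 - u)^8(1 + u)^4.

-8

Coefficient of u^5 = Σ_{j} C(8,j)·(-1)^j·C(4,5-j)·1^(5-j) for j from 1 to 5.
= (-8) + 112 + (-336) + 280 + (-56) = -8.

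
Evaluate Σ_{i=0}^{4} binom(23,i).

10903

1 + 23 + 253 + 1771 + 8855 = 10903.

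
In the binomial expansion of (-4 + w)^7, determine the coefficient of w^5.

336

The general term is C(7,j)·(-4)^j·(w)^(7-j); the w^5 term has j = 2.
C(7,2) = 21.
Coefficient = C(7,2) · (-4)^2 = 21 · 16 = 336.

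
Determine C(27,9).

C(27,9) = (27·26·25·24·23·22·21·20·19) / 9! = 1700755056000 / 362880 = 4686825.

4686825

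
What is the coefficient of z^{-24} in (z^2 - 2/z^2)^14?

-114688

General term: C(14,j)·(z^2)^j·(-2/z^2)^(14-j), with z-exponent 2j − 2(14−j) = 4j − 28.
Set 4j − 28 = -24: j = 1.
C(14,1) = 14; 1^1 = 1; (-2)^13 = -8192.
Coefficient = 14 · 1 · (-8192) = -114688.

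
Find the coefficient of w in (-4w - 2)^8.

4096

The general term is C(8,j)·(-4w)^j·(-2)^(8-j); the w^1 term has j = 1.
C(8,1) = 8.
Coefficient = C(8,1) · (-4)^1 · (-2)^7 = 8 · (-4) · (-128) = 4096.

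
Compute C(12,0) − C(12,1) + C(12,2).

55

The partial alternating sum Σ_{k=0}^{2} (−1)^k C(12,k) = (−1)^2 C(11,2) = 55.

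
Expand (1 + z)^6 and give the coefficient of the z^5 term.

The general term is C(6,j)·(1)^j·(z)^(6-j); the z^5 term has j = 1.
C(6,1) = 6.
Coefficient = C(6,1) = 6.

6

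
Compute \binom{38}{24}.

9669554100

C(38,24) = C(38,14) by symmetry.
C(38,14) = (38·37·36·35·34·33·32·31·30·29·28·27·26·25) / 14! = 842975203103953920000 / 87178291200 = 9669554100.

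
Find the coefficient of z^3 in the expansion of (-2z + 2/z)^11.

General term: C(11,j)·(-2z)^j·(2/z)^(11-j), with z-exponent 1j − 1(11−j) = 2j − 11.
Set 2j − 11 = 3: j = 7.
C(11,7) = 330; (-2)^7 = -128; 2^4 = 16.
Coefficient = 330 · (-128) · 16 = -675840.

-675840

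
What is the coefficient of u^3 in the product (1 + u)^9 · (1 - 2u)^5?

4

Coefficient of u^3 = Σ_{j} C(9,j)·1^j·C(5,3-j)·(-2)^(3-j) for j from 0 to 3.
= (-80) + 360 + (-360) + 84 = 4.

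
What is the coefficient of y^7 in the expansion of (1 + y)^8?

The general term is C(8,j)·(1)^j·(y)^(8-j); the y^7 term has j = 1.
C(8,1) = 8.
Coefficient = C(8,1) = 8.

8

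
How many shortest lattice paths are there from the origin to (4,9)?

715

Each path is a sequence of 13 steps with 4 rights: C(13,4) = 715.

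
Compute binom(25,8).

C(25,8) = (25·24·23·22·21·20·19·18) / 8! = 43609104000 / 40320 = 1081575.

1081575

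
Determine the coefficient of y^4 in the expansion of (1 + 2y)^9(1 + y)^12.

Coefficient of y^4 = Σ_{j} C(9,j)·2^j·C(12,4-j)·1^(4-j) for j from 0 to 4.
= 495 + 3960 + 9504 + 8064 + 2016 = 24039.

24039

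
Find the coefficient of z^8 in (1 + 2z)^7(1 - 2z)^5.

-1280

Coefficient of z^8 = Σ_{j} C(7,j)·2^j·C(5,8-j)·(-2)^(8-j) for j from 3 to 7.
= (-8960) + 44800 + (-53760) + 17920 + (-1280) = -1280.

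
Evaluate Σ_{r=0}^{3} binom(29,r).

1 + 29 + 406 + 3654 = 4090.

4090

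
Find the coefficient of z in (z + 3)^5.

405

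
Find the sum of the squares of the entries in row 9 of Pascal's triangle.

Σ C(9,r)² is the coefficient of x^9 in (1+x)^9(1+x)^9 = (1+x)^18, i.e. C(18,9) = 48620.

48620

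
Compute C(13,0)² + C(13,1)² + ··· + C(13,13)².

10400600

By Vandermonde's identity, Σ C(13,i)² = C(26,13) = 10400600.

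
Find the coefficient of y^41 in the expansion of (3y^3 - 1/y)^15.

-71744535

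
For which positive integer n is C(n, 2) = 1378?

n(n−1)/2 = 1378 ⇒ n(n−1) = 2756. Since 53·52 = 2756, n = 53.

53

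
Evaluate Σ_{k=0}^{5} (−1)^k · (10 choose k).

-126

The partial alternating sum Σ_{k=0}^{5} (−1)^k C(10,k) = (−1)^5 C(9,5) = -126.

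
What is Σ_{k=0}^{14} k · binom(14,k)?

Since k·C(14,k) = 14·C(13,k−1), the sum is 14·2^13 = 14·8192 = 114688.

114688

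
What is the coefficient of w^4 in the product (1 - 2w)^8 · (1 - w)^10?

Coefficient of w^4 = Σ_{j} C(8,j)·(-2)^j·C(10,4-j)·(-1)^(4-j) for j from 0 to 4.
= 210 + 1920 + 5040 + 4480 + 1120 = 12770.

12770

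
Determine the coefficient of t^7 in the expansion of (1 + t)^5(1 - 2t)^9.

-1104

Coefficient of t^7 = Σ_{j} C(5,j)·1^j·C(9,7-j)·(-2)^(7-j) for j from 0 to 5.
= (-4608) + 26880 + (-40320) + 20160 + (-3360) + 144 = -1104.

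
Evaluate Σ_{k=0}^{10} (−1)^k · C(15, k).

1001

The partial alternating sum Σ_{k=0}^{10} (−1)^k C(15,k) = (−1)^10 C(14,10) = 1001.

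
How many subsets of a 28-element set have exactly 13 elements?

Choose the 13 positions: C(28,13) = 37442160.

37442160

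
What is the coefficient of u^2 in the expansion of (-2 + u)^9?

-4608

The general term is C(9,j)·(-2)^j·(u)^(9-j); the u^2 term has j = 7.
C(9,7) = 36.
Coefficient = C(9,7) · (-2)^7 = 36 · (-128) = -4608.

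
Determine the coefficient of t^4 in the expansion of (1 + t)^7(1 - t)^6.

15

Coefficient of t^4 = Σ_{j} C(7,j)·1^j·C(6,4-j)·(-1)^(4-j) for j from 0 to 4.
= 15 + (-140) + 315 + (-210) + 35 = 15.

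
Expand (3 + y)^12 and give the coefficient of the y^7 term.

192456

The general term is C(12,j)·(3)^j·(y)^(12-j); the y^7 term has j = 5.
C(12,5) = 792.
Coefficient = C(12,5) · 3^5 = 792 · 243 = 192456.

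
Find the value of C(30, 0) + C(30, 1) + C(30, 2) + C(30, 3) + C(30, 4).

31931

1 + 30 + 435 + 4060 + 27405 = 31931.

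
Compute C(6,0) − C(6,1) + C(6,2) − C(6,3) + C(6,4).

5

The partial alternating sum Σ_{k=0}^{4} (−1)^k C(6,k) = (−1)^4 C(5,4) = 5.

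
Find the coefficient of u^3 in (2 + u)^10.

15360

The general term is C(10,j)·(2)^j·(u)^(10-j); the u^3 term has j = 7.
C(10,7) = 120.
Coefficient = C(10,7) · 2^7 = 120 · 128 = 15360.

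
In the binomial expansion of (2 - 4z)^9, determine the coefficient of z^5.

-2064384

The general term is C(9,j)·(2)^j·(-4z)^(9-j); the z^5 term has j = 4.
C(9,4) = 126.
Coefficient = C(9,4) · 2^4 · (-4)^5 = 126 · 16 · (-1024) = -2064384.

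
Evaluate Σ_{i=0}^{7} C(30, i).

1 + 30 + 435 + 4060 + 27405 + 142506 + 593775 + 2035800 = 2804012.

2804012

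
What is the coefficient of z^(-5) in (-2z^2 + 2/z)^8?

-2048

General term: C(8,j)·(-2z^2)^j·(2/z)^(8-j), with z-exponent 2j − 1(8−j) = 3j − 8.
Set 3j − 8 = -5: j = 1.
C(8,1) = 8; (-2)^1 = -2; 2^7 = 128.
Coefficient = 8 · (-2) · 128 = -2048.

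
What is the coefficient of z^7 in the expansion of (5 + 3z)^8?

The general term is C(8,j)·(5)^j·(3z)^(8-j); the z^7 term has j = 1.
C(8,1) = 8.
Coefficient = C(8,1) · 5^1 · 3^7 = 8 · 5 · 2187 = 87480.

87480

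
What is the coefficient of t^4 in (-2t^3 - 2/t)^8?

14336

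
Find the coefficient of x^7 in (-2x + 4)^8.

-4096

The general term is C(8,j)·(-2x)^j·(4)^(8-j); the x^7 term has j = 7.
C(8,7) = 8.
Coefficient = C(8,7) · (-2)^7 · 4^1 = 8 · (-128) · 4 = -4096.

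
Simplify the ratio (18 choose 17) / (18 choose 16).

C(n,k+1)/C(n,k) = (n−k)/(k+1) = (18−16)/(16+1) = 2/17.

2/17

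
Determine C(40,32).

76904685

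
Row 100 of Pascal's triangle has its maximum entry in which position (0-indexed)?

50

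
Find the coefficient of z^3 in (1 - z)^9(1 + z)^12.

-26

Coefficient of z^3 = Σ_{j} C(9,j)·(-1)^j·C(12,3-j)·1^(3-j) for j from 0 to 3.
= 220 + (-594) + 432 + (-84) = -26.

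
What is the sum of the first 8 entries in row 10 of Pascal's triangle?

1 + 10 + 45 + 120 + 210 + 252 + 210 + 120 = 968.

968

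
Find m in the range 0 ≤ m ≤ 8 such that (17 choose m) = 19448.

7

C(17,m) increases on 0 ≤ m ≤ 8. C(17,6) = 12376 and C(17,7) = 19448, so m = 7.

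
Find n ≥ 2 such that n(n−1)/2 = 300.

n(n−1)/2 = 300 ⇒ n(n−1) = 600. Since 25·24 = 600, n = 25.

25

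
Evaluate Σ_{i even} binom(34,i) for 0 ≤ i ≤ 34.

8589934592

Half of (1+1)^34 + (1−1)^34 gives the even-index sum: 2^33 = 8589934592.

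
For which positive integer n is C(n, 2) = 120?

n(n−1)/2 = 120 ⇒ n(n−1) = 240. Since 16·15 = 240, n = 16.

16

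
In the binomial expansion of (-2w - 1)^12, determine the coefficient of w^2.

264

The general term is C(12,j)·(-2w)^j·(-1)^(12-j); the w^2 term has j = 2.
C(12,2) = 66.
Coefficient = C(12,2) · (-2)^2 = 66 · 4 = 264.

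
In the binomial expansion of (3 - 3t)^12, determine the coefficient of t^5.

The general term is C(12,j)·(3)^j·(-3t)^(12-j); the t^5 term has j = 7.
C(12,7) = 792.
Coefficient = C(12,7) · 3^7 · (-3)^5 = 792 · 2187 · (-243) = -420901272.

-420901272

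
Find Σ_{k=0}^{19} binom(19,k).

524288

The entries of row 19 sum to 2^19 = 524288.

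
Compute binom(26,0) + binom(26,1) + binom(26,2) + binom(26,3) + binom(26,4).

17902

1 + 26 + 325 + 2600 + 14950 = 17902.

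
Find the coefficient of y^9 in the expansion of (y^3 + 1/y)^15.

5005

General term: C(15,j)·(y^3)^j·(1/y)^(15-j), with y-exponent 3j − 1(15−j) = 4j − 15.
Set 4j − 15 = 9: j = 6.
C(15,6) = 5005; 1^6 = 1; 1^9 = 1.
Coefficient = 5005 · 1 · 1 = 5005.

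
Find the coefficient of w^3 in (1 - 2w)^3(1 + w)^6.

-6

Coefficient of w^3 = Σ_{j} C(3,j)·(-2)^j·C(6,3-j)·1^(3-j) for j from 0 to 3.
= 20 + (-90) + 72 + (-8) = -6.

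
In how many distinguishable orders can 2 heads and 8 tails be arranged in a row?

45

Choose positions for the heads: C(10,2) = 45.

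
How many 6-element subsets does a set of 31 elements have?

736281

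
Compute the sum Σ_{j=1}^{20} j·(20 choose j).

10485760

Differentiating (1+x)^20 and setting x=1: Σ j·C(20,j) = 20·2^19 = 10485760.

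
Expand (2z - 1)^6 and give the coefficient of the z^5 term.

-192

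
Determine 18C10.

C(18,10) = C(18,8) by symmetry.
C(18,8) = (18·17·16·15·14·13·12·11) / 8! = 1764322560 / 40320 = 43758.

43758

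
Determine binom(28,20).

3108105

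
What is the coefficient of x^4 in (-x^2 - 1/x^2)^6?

15

General term: C(6,j)·(-x^2)^j·(-1/x^2)^(6-j), with x-exponent 2j − 2(6−j) = 4j − 12.
Set 4j − 12 = 4: j = 4.
C(6,4) = 15; (-1)^4 = 1; (-1)^2 = 1.
Coefficient = 15 · 1 · 1 = 15.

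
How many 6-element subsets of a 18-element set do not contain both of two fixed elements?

All 6-subsets: C(18,6) = 18564. Those containing both fixed elements: C(16,4) = 1820.
18564 − 1820 = 16744.

16744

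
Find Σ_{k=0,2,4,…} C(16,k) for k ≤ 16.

Even-k terms of row 16 sum to 2^15 = 32768.

32768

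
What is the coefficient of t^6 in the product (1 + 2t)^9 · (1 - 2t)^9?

-5376

Coefficient of t^6 = Σ_{j} C(9,j)·2^j·C(9,6-j)·(-2)^(6-j) for j from 0 to 6.
= 5376 + (-72576) + 290304 + (-451584) + 290304 + (-72576) + 5376 = -5376.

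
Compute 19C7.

50388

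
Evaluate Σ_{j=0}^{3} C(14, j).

1 + 14 + 91 + 364 = 470.

470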